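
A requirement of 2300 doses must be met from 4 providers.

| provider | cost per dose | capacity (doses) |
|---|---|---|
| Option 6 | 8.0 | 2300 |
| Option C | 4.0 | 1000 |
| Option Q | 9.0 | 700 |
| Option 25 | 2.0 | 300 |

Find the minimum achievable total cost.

Cheapest first:
Option 25 at 2.0: take all 300 doses → 2000 still needed.
Take 1000 from Option C at 4.0 → need 1000 more.
Option 6 (8.0): take the remaining 1000 → done.
Option Q: unused.
Cost = 300×2.0 + 1000×4.0 + 1000×8.0 = 12600.

12600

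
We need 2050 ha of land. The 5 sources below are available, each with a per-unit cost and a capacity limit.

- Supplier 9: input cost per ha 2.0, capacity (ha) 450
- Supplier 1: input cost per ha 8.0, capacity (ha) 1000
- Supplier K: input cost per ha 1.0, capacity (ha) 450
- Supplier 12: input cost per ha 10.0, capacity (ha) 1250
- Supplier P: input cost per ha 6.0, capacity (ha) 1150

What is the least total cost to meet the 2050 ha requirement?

Use sources in increasing cost order.
Supplier K at 1.0: take all 450 ha — 1600 still needed.
Supplier 9 (2.0): use full 450 — 1150 ha to go.
Supplier P at 6.0: take all 1150 ha — 0 still needed.
Supplier 1, Supplier 12: unused.
Cost = 450×1.0 + 450×2.0 + 1150×6.0 = 8250.

8250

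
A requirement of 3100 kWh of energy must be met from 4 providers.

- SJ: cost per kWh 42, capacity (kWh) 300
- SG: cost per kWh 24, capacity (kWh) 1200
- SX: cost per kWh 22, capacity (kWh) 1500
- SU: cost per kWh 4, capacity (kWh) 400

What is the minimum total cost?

Fill from the cheapest provider first.
SU at 4: take all 400 kWh → 2700 still needed.
SX at 22: take all 1500 kWh → 1200 still needed.
SG at 24: take all 1200 kWh → 0 still needed.
SJ: unused.
Cost = 400×4 + 1500×22 + 1200×24 = 63400.

63400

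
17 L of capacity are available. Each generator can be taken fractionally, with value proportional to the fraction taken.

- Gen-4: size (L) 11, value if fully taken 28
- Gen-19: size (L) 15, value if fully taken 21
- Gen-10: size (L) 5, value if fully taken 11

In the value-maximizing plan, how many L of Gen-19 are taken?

1

Best value per unit of size first: Gen-4 28/11≈2.55, Gen-10 11/5≈2.2, Gen-19 21/15≈1.4.
Take all of Gen-4 (11 L, value 28) → 6 L left.
Gen-10: take in full, 5 L for value 11 → 1 left.
Fill the last 1 L with part of Gen-19: 1/15 of it earns 1.4.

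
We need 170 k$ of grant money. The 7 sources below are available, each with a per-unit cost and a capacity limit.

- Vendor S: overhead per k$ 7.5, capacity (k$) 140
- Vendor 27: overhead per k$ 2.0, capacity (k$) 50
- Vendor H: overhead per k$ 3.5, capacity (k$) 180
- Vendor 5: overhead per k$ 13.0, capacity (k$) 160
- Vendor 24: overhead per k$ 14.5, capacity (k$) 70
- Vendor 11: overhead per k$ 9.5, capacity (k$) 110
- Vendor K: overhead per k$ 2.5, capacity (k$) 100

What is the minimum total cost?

420

Cheapest first:
Vendor 27 at 2.0: take all 50 k$ — 120 still needed.
Vendor K at 2.5: take all 100 k$ — 20 still needed.
Vendor H at 3.5: take 20 of its 180 — requirement met.
Vendor S, Vendor 11, Vendor 5, Vendor 24: unused.
Cost = 50×2.0 + 100×2.5 + 20×3.5 = 420.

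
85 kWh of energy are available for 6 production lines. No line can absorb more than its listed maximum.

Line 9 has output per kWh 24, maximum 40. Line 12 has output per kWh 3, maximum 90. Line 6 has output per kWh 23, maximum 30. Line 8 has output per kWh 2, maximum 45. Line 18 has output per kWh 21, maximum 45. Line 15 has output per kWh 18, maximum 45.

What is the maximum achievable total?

Order the production lines by output per kWh: Line 9 24 > Line 6 23 > Line 18 21 > Line 15 18 > Line 12 3 > Line 8 2.
Line 9: +40 to 40 (cap) ; 45 left.
Line 6: +30 to 30 (cap) ; 15 left.
Line 18: +15 (room for 45) → 15. Pool exhausted.
Total = 24×40 + 23×30 + 21×15 = 1965.

1965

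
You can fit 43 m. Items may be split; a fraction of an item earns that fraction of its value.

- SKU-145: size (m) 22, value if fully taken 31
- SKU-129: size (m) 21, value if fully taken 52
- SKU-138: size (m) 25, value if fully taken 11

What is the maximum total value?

Best value per unit of size first: SKU-129 52/21≈2.48, SKU-145 31/22≈1.41, SKU-138 11/25≈0.44.
Take all of SKU-129 (21 m, value 52) ; 22 m left.
All 22 m of SKU-145 fit (value 31) ; 0 remain.
Total value = 83.

83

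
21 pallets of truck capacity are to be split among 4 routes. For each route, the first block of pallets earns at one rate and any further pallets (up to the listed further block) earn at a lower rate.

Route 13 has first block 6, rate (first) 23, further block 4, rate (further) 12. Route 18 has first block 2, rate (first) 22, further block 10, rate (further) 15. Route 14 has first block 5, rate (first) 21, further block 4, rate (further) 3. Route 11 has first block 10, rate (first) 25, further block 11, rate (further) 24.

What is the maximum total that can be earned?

Treat each block as its own option and order by rate: Route 11/first 25 > Route 11/second 24 > Route 13/first 23 > Route 18/first 22 > Route 14/first 21 > Route 18/second 15 > Route 13/second 12 > Route 14/second 3.
Fill Route 11 first block (10 at 25) ; 11 left.
Route 11 second at 24: fill all 11 ; 0 left.
Total = 25×10 + 24×11 = 514.

514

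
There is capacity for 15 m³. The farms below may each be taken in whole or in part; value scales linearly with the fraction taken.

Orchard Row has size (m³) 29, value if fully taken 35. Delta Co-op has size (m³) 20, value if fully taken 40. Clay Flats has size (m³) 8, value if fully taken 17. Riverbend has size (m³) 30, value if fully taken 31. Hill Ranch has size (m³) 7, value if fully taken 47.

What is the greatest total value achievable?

64

Sort by value density: Hill Ranch 47/7≈6.71, Clay Flats 17/8≈2.12, Delta Co-op 40/20≈2, Orchard Row 35/29≈1.21, Riverbend 31/30≈1.03.
All 7 m³ of Hill Ranch fit (value 47) ; 8 remain.
All 8 m³ of Clay Flats fit (value 17) ; 0 remain.
Total value = 64.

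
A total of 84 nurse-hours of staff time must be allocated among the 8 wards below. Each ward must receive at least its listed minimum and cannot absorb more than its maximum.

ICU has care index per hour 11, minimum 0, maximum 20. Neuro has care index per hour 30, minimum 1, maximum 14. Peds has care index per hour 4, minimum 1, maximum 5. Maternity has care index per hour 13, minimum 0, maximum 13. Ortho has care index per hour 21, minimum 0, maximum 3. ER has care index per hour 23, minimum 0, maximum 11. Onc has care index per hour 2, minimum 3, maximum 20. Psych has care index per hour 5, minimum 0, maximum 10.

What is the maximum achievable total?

1211

Meeting every minimum uses 0+1+1+0+0+0+3+0 = 5 nurse-hours, leaving 79.
Highest care index per hour first: Neuro 30 > ER 23 > Ortho 21 > Maternity 13 > ICU 11 > Psych 5 > Peds 4 > Onc 2.
Give Neuro 13 more to hit its cap of 14 ; 66 left.
ER takes 11 more to reach its cap of 11 ; 55 left.
Ortho: +3 to 3 (cap) ; 52 left.
Give Maternity 13 more to hit its cap of 13 ; 39 left.
Give ICU 20 more to hit its cap of 20 ; 19 left.
Psych: +10 to 10 (cap) ; 9 left.
Peds: +4 to 5 (cap) ; 5 left.
Onc: +5 (room for 17) → 8. Pool exhausted.
Total = 11×20 + 30×14 + 4×5 + 13×13 + 21×3 + 23×11 + 2×8 + 5×10 = 1211.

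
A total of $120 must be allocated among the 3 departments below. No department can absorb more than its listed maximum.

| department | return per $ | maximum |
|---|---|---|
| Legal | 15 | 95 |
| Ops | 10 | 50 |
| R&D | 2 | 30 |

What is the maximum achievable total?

Order the departments by return per $: Legal 15 > Ops 10 > R&D 2.
Legal takes 95 to reach its cap of 95 → 25 left.
Ops: +25 (room for 50) → 25. Pool exhausted.
Total = 15×95 + 10×25 = 1675.

1675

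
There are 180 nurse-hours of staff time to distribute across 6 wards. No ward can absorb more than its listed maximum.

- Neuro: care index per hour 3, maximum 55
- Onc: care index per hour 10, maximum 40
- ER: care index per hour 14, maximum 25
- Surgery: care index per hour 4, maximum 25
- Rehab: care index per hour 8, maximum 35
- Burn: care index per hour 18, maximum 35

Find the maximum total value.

1820

Highest care index per hour first: Burn 18 > ER 14 > Onc 10 > Rehab 8 > Surgery 4 > Neuro 3.
Burn: +35 to 35 (cap) ; 145 left.
Give ER 25 to hit its cap of 25 ; 120 left.
Onc takes 40 to reach its cap of 40 ; 80 left.
Give Rehab 35 to hit its cap of 35 ; 45 left.
Surgery takes 25 to reach its cap of 25 ; 20 left.
Only 20 left; Neuro takes them to reach 20.
Total = 3×20 + 10×40 + 14×25 + 4×25 + 8×35 + 18×35 = 1820.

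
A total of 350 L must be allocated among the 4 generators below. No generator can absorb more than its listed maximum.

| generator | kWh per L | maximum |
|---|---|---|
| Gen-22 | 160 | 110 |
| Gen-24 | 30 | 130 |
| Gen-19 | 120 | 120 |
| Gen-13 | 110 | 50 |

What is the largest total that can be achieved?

39600

Rank by kWh per L: Gen-22 160 > Gen-19 120 > Gen-13 110 > Gen-24 30.
Give Gen-22 110 to hit its cap of 110 ; 240 left.
Give Gen-19 120 to hit its cap of 120 ; 120 left.
Gen-13 takes 50 to reach its cap of 50 ; 70 left.
Only 70 left; Gen-24 takes them to reach 70.
Total = 160×110 + 30×70 + 120×120 + 110×50 = 39600.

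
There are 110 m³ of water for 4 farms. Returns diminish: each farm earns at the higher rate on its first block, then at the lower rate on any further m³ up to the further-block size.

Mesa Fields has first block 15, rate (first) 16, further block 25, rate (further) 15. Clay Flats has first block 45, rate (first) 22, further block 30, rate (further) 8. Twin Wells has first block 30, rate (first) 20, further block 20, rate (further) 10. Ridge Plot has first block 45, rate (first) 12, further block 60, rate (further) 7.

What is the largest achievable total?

2130

Order all 8 blocks by rate: Clay Flats/tier1 22 > Twin Wells/tier1 20 > Mesa Fields/tier1 16 > Mesa Fields/tier2 15 > Ridge Plot/tier1 12 > Twin Wells/tier2 10 > Clay Flats/tier2 8 > Ridge Plot/tier2 7.
Fill Clay Flats tier1 block (45 at 22) ; 65 left.
Twin Wells/tier1 (20): +30 ; 35 left.
Fill Mesa Fields tier1 block (15 at 16) ; 20 left.
Mesa Fields/tier2: +20 of 25 at 15; pool empty.
Total = 22×45 + 20×30 + 16×15 + 15×20 = 2130.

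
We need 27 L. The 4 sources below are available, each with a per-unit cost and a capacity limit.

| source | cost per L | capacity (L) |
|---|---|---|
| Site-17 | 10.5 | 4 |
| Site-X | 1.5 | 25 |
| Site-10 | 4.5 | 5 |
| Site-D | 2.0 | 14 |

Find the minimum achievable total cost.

Fill from the cheapest source first.
Take 25 from Site-X at 1.5 ; need 2 more.
Site-D (2.0): take the remaining 2 ; done.
Site-10, Site-17: unused.
Cost = 25×1.5 + 2×2.0 = 41.5.

41.5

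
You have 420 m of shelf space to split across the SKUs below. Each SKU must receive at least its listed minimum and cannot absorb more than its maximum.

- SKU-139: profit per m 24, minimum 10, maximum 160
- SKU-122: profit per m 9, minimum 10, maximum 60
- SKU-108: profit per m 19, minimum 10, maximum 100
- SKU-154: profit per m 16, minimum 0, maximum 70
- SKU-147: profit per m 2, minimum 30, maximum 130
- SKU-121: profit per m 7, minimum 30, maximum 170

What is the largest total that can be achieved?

Meeting every minimum uses 10+10+10+0+30+30 = 90 m, leaving 330.
Order the SKUs by profit per m: SKU-139 24 > SKU-108 19 > SKU-154 16 > SKU-122 9 > SKU-121 7 > SKU-147 2.
Give SKU-139 150 more to hit its cap of 160 → 180 left.
SKU-108 takes 90 more to reach its cap of 100 → 90 left.
SKU-154: +70 to 70 (cap) → 20 left.
SKU-122: +20 (room for 50) → 30. Pool exhausted.
Total = 24×160 + 9×30 + 19×100 + 16×70 + 2×30 + 7×30 = 7400.

7400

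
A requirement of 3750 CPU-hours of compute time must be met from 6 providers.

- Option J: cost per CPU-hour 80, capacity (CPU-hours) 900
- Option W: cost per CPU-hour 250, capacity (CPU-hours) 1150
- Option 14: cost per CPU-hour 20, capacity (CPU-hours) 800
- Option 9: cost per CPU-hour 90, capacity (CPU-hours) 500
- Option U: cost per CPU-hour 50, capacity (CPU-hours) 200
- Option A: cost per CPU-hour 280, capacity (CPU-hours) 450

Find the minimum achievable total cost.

486500

Use providers in increasing cost order.
Option 14 at 20: take all 800 CPU-hours ; 2950 still needed.
Option U (50): use full 200 ; 2750 CPU-hours to go.
Option J at 80: take all 900 CPU-hours ; 1850 still needed.
Option 9 (90): use full 500 ; 1350 CPU-hours to go.
Option W at 250: take all 1150 CPU-hours ; 200 still needed.
Option A at 280: take 200 of its 450 ; requirement met.
Cost = 800×20 + 200×50 + 900×80 + 500×90 + 1150×250 + 200×280 = 486500.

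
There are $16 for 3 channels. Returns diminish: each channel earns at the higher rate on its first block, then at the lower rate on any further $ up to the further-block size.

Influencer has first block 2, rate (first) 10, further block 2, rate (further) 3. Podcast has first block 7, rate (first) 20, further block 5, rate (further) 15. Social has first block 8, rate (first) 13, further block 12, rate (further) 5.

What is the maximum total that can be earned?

Rank every tier by rate: Podcast/first 20 > Podcast/second 15 > Social/first 13 > Influencer/first 10 > Social/second 5 > Influencer/second 3.
Podcast/first (20): +7 — 9 left.
Fill Podcast second block (5 at 15) — 4 left.
4 remain; put them into Social first at 13.
Total = 20×7 + 15×5 + 13×4 = 267.

267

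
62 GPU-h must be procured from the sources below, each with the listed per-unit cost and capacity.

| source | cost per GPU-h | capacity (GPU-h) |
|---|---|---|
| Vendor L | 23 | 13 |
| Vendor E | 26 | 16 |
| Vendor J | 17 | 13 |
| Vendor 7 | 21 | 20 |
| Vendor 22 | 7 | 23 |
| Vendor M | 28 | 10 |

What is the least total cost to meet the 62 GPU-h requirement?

940

Fill from the cheapest source first.
Vendor 22 at 7: take all 23 GPU-h → 39 still needed.
Take 13 from Vendor J at 17 → need 26 more.
Vendor 7 (21): use full 20 → 6 GPU-h to go.
Vendor L at 23: take 6 of its 13 → requirement met.
Vendor E, Vendor M: unused.
Cost = 23×7 + 13×17 + 20×21 + 6×23 = 940.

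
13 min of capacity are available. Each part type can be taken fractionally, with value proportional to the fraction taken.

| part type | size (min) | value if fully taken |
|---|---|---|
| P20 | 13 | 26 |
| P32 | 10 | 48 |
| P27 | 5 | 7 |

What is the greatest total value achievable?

Sort by value density: P32 48/10≈4.8, P20 26/13≈2, P27 7/5≈1.4.
Take all of P32 (10 min, value 48) ; 3 min left.
Only 3 min remain; take 3/13 of P20 for value 26×3/13 = 6.
Total value = 54.

54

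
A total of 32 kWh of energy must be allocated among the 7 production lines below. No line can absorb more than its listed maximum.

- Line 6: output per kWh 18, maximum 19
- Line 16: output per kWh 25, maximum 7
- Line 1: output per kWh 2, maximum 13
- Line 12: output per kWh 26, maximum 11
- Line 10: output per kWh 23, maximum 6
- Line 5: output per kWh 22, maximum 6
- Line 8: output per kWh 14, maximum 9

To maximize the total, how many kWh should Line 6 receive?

Order the production lines by output per kWh: Line 12 26 > Line 16 25 > Line 10 23 > Line 5 22 > Line 6 18 > Line 8 14 > Line 1 2.
Line 12: +11 to 11 (cap) ; 21 left.
Give Line 16 7 to hit its cap of 7 ; 14 left.
Line 10 takes 6 to reach its cap of 6 ; 8 left.
Line 5: +6 to 6 (cap) ; 2 left.
Only 2 left; Line 6 takes them to reach 2.

2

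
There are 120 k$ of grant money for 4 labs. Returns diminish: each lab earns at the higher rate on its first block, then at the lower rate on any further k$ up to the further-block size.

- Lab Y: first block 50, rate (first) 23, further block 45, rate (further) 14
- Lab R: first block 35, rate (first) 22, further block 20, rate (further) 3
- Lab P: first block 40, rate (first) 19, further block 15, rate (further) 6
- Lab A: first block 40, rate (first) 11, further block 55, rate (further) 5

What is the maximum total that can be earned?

2585

Rank every tier by rate: Lab Y/first 23 > Lab R/first 22 > Lab P/first 19 > Lab Y/second 14 > Lab A/first 11 > Lab P/second 6 > Lab A/second 5 > Lab R/second 3.
Lab Y/first (23): +50 ; 70 left.
Lab R/first (22): +35 ; 35 left.
Lab P first at 19: only 35 left, fill 35.
Total = 23×50 + 22×35 + 19×35 = 2585.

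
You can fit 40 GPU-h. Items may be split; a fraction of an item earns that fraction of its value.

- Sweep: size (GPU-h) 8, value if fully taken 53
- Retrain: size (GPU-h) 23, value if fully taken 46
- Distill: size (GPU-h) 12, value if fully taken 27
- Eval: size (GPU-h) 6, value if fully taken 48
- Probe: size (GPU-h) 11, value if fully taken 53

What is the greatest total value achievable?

187

Rank by value-to-size ratio: Eval 48/6≈8, Sweep 53/8≈6.62, Probe 53/11≈4.82, Distill 27/12≈2.25, Retrain 46/23≈2.
Eval: take in full, 6 GPU-h for value 48 ; 34 left.
All 8 GPU-h of Sweep fit (value 53) ; 26 remain.
Probe: take in full, 11 GPU-h for value 53 ; 15 left.
Take all of Distill (12 GPU-h, value 27) ; 3 GPU-h left.
Fill the last 3 GPU-h with part of Retrain: 3/23 of it earns 6.
Total value = 187.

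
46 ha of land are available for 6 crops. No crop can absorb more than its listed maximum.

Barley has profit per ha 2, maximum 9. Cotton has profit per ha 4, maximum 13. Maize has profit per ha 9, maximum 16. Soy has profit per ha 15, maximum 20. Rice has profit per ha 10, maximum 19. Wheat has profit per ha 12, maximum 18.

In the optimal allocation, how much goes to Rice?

Rank by profit per ha: Soy 15 > Wheat 12 > Rice 10 > Maize 9 > Cotton 4 > Barley 2.
Soy: +20 to 20 (cap) ; 26 left.
Give Wheat 18 to hit its cap of 18 ; 8 left.
Rice has room for 19 but only 8 remain, so it gets 8.

8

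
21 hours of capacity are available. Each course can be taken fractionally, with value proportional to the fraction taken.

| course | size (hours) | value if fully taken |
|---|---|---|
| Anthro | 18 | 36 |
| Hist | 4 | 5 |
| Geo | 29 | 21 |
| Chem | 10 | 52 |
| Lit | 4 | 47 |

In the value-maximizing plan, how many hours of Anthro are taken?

Rank by value-to-size ratio: Lit 47/4≈11.8, Chem 52/10≈5.2, Anthro 36/18≈2, Hist 5/4≈1.25, Geo 21/29≈0.724.
All 4 hours of Lit fit (value 47) — 17 remain.
Chem: take in full, 10 hours for value 52 — 7 left.
7 hours left: a 7/18 share of Anthro gives 36×7/18 = 14.

7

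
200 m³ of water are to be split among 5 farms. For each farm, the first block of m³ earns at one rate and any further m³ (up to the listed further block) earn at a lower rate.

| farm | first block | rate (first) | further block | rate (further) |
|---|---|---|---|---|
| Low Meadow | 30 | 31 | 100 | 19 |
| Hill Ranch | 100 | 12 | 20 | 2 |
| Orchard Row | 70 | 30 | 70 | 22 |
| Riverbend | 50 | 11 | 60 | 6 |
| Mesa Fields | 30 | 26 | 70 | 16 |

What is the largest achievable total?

Treat each block as its own option and order by rate: Low Meadow/first 31 > Orchard Row/first 30 > Mesa Fields/first 26 > Orchard Row/second 22 > Low Meadow/second 19 > Mesa Fields/second 16 > Hill Ranch/first 12 > Riverbend/first 11 > Riverbend/second 6 > Hill Ranch/second 2.
Low Meadow first at 31: fill all 30 — 170 left.
Orchard Row/first (30): +70 — 100 left.
Mesa Fields/first (26): +30 — 70 left.
Fill Orchard Row second block (70 at 22) — 0 left.
Total = 31×30 + 30×70 + 26×30 + 22×70 = 5350.

5350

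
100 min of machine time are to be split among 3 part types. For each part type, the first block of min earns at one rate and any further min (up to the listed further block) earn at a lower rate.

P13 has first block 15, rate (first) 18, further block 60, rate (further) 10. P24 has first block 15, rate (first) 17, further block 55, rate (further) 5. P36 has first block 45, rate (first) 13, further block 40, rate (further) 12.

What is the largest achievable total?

Rank every tier by rate: P13/T1 18 > P24/T1 17 > P36/T1 13 > P36/T2 12 > P13/T2 10 > P24/T2 5.
P13/T1 (18): +15 → 85 left.
Fill P24 T1 block (15 at 17) → 70 left.
P36/T1 (13): +45 → 25 left.
P36/T2: +25 of 40 at 12; pool empty.
Total = 18×15 + 17×15 + 13×45 + 12×25 = 1410.

1410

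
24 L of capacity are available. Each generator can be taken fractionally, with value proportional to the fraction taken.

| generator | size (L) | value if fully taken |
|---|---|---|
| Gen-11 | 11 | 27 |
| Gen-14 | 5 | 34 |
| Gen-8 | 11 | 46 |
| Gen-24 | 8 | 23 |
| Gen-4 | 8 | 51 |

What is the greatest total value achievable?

Rank by value-to-size ratio: Gen-14 34/5≈6.8, Gen-4 51/8≈6.38, Gen-8 46/11≈4.18, Gen-24 23/8≈2.88, Gen-11 27/11≈2.45.
Take all of Gen-14 (5 L, value 34) ; 19 L left.
All 8 L of Gen-4 fit (value 51) ; 11 remain.
Gen-8: take in full, 11 L for value 46 ; 0 left.
Total value = 131.

131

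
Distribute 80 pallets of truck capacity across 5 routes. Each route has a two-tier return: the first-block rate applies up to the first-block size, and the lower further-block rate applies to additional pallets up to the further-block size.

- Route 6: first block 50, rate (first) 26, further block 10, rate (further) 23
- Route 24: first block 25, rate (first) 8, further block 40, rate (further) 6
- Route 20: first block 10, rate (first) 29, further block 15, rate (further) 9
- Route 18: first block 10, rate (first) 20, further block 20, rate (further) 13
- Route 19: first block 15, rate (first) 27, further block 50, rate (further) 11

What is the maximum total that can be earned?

Order all 10 blocks by rate: Route 20/T1 29 > Route 19/T1 27 > Route 6/T1 26 > Route 6/T2 23 > Route 18/T1 20 > Route 18/T2 13 > Route 19/T2 11 > Route 20/T2 9 > Route 24/T1 8 > Route 24/T2 6.
Route 20/T1 (29): +10 — 70 left.
Fill Route 19 T1 block (15 at 27) — 55 left.
Fill Route 6 T1 block (50 at 26) — 5 left.
5 remain; put them into Route 6 T2 at 23.
Total = 29×10 + 27×15 + 26×50 + 23×5 = 2110.

2110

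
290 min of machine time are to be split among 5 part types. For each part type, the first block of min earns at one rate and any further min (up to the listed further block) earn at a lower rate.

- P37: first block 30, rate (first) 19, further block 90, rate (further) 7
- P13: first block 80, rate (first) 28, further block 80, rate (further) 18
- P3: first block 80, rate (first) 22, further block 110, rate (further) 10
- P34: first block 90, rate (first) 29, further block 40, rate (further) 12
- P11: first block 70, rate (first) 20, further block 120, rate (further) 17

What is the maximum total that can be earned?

7410

Treat each block as its own option and order by rate: P34/first 29 > P13/first 28 > P3/first 22 > P11/first 20 > P37/first 19 > P13/second 18 > P11/second 17 > P34/second 12 > P3/second 10 > P37/second 7.
P34/first (29): +90 → 200 left.
P13 first at 28: fill all 80 → 120 left.
P3 first at 22: fill all 80 → 40 left.
P11 first at 20: only 40 left, fill 40.
Total = 29×90 + 28×80 + 22×80 + 20×40 = 7410.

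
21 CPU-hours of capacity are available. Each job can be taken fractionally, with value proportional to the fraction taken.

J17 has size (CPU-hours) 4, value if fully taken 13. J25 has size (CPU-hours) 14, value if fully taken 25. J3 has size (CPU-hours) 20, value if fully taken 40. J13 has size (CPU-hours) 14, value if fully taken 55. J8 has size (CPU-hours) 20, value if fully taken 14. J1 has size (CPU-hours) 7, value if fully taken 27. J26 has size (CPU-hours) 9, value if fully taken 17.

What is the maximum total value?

Rank by value-to-size ratio: J13 55/14≈3.93, J1 27/7≈3.86, J17 13/4≈3.25, J3 40/20≈2, J26 17/9≈1.89, J25 25/14≈1.79, J8 14/20≈0.7.
Take all of J13 (14 CPU-hours, value 55) → 7 CPU-hours left.
J1: take in full, 7 CPU-hours for value 27 → 0 left.
Total value = 82.

82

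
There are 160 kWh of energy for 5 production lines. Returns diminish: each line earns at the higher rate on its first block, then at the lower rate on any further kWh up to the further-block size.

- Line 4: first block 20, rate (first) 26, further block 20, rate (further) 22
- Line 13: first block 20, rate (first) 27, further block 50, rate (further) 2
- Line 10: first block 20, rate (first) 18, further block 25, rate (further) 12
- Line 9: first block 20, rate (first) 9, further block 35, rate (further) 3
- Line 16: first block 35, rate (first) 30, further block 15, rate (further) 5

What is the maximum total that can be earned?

Rank every tier by rate: Line 16/T1 30 > Line 13/T1 27 > Line 4/T1 26 > Line 4/T2 22 > Line 10/T1 18 > Line 10/T2 12 > Line 9/T1 9 > Line 16/T2 5 > Line 9/T2 3 > Line 13/T2 2.
Line 16/T1 (30): +35 → 125 left.
Line 13 T1 at 27: fill all 20 → 105 left.
Line 4 T1 at 26: fill all 20 → 85 left.
Fill Line 4 T2 block (20 at 22) → 65 left.
Line 10/T1 (18): +20 → 45 left.
Line 10/T2 (12): +25 → 20 left.
Fill Line 9 T1 block (20 at 9) → 0 left.
Total = 30×35 + 27×20 + 26×20 + 22×20 + 18×20 + 12×25 + 9×20 = 3390.

3390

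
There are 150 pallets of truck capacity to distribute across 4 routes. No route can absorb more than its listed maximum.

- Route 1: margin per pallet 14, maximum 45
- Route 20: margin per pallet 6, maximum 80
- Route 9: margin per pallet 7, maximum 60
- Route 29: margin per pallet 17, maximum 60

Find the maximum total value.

1965

Rank by margin per pallet: Route 29 17 > Route 1 14 > Route 9 7 > Route 20 6.
Give Route 29 60 to hit its cap of 60 ; 90 left.
Route 1 takes 45 to reach its cap of 45 ; 45 left.
Route 9: +45 (room for 60) → 45. Pool exhausted.
Total = 14×45 + 7×45 + 17×60 = 1965.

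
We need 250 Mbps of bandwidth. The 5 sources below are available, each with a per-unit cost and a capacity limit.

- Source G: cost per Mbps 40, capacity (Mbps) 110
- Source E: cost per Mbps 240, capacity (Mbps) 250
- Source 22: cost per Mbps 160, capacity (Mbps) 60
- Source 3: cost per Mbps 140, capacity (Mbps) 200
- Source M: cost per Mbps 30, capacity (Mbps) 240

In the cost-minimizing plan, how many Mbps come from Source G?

Use sources in increasing cost order.
Take 240 from Source M at 30 → need 10 more.
Source G (40): take the remaining 10 → done.
Source 3, Source 22, Source E: unused.

10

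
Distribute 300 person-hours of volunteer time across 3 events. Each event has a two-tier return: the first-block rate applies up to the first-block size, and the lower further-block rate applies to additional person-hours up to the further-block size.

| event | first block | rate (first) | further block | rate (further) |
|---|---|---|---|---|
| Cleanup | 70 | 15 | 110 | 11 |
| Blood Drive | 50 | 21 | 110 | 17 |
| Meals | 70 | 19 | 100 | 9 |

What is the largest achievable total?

5300

Treat each block as its own option and order by rate: Blood Drive/first 21 > Meals/first 19 > Blood Drive/second 17 > Cleanup/first 15 > Cleanup/second 11 > Meals/second 9.
Fill Blood Drive first block (50 at 21) — 250 left.
Meals first at 19: fill all 70 — 180 left.
Blood Drive/second (17): +110 — 70 left.
Fill Cleanup first block (70 at 15) — 0 left.
Total = 21×50 + 19×70 + 17×110 + 15×70 = 5300.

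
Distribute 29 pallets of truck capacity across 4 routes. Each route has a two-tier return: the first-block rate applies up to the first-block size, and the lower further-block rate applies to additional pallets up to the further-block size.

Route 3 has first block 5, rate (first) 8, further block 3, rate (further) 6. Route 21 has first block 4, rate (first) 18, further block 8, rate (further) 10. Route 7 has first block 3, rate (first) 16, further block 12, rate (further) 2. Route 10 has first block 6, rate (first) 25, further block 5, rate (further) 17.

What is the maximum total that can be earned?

459

Rank every tier by rate: Route 10/first 25 > Route 21/first 18 > Route 10/second 17 > Route 7/first 16 > Route 21/second 10 > Route 3/first 8 > Route 3/second 6 > Route 7/second 2.
Fill Route 10 first block (6 at 25) → 23 left.
Route 21/first (18): +4 → 19 left.
Fill Route 10 second block (5 at 17) → 14 left.
Fill Route 7 first block (3 at 16) → 11 left.
Route 21/second (10): +8 → 3 left.
Route 3 first at 8: only 3 left, fill 3.
Total = 25×6 + 18×4 + 17×5 + 16×3 + 10×8 + 8×3 = 459.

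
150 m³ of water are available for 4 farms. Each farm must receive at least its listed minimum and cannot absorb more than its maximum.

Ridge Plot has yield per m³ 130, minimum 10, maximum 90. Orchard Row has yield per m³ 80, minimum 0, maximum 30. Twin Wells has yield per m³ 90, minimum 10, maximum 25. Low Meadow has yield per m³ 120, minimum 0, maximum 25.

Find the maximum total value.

Meeting every minimum uses 10+0+10+0 = 20 m³, leaving 130.
Highest yield per m³ first: Ridge Plot 130 > Low Meadow 120 > Twin Wells 90 > Orchard Row 80.
Ridge Plot takes 80 more to reach its cap of 90 — 50 left.
Low Meadow takes 25 more to reach its cap of 25 — 25 left.
Twin Wells takes 15 more to reach its cap of 25 — 10 left.
Orchard Row has room for 30 more but only 10 remain, so it gets 10.
Total = 130×90 + 80×10 + 90×25 + 120×25 = 17750.

17750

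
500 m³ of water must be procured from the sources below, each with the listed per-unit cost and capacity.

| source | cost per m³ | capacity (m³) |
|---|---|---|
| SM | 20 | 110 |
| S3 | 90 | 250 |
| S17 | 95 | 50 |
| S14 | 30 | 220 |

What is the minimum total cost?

Fill from the cheapest source first.
SM (20): use full 110 — 390 m³ to go.
S14 at 30: take all 220 m³ — 170 still needed.
Take 170 from S3 at 90 to finish.
S17: unused.
Cost = 110×20 + 220×30 + 170×90 = 24100.

24100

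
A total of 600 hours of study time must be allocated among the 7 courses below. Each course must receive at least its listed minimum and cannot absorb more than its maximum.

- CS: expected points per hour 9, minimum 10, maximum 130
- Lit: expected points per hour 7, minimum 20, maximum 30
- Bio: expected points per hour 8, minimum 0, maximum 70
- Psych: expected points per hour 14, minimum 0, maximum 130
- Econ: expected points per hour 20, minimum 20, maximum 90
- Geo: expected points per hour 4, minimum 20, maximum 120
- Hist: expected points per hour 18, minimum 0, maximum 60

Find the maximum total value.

Meeting every minimum uses 10+20+0+0+20+20+0 = 70 hours, leaving 530.
Rank by expected points per hour: Econ 20 > Hist 18 > Psych 14 > CS 9 > Bio 8 > Lit 7 > Geo 4.
Give Econ 70 more to hit its cap of 90 — 460 left.
Hist takes 60 more to reach its cap of 60 — 400 left.
Psych takes 130 more to reach its cap of 130 — 270 left.
CS: +120 to 130 (cap) — 150 left.
Bio takes 70 more to reach its cap of 70 — 80 left.
Lit takes 10 more to reach its cap of 30 — 70 left.
Geo has room for 100 more but only 70 remain, so it gets 90.
Total = 9×130 + 7×30 + 8×70 + 14×130 + 20×90 + 4×90 + 18×60 = 7000.

7000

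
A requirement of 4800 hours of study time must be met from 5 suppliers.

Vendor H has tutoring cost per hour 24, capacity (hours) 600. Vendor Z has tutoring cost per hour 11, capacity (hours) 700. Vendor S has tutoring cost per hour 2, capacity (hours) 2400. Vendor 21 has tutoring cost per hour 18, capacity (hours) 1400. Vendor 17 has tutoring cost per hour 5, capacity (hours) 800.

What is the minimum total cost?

32700

Use suppliers in increasing cost order.
Take 2400 from Vendor S at 2 ; need 2400 more.
Take 800 from Vendor 17 at 5 ; need 1600 more.
Vendor Z (11): use full 700 ; 900 hours to go.
Vendor 21 at 18: take 900 of its 1400 ; requirement met.
Vendor H: unused.
Cost = 2400×2 + 800×5 + 700×11 + 900×18 = 32700.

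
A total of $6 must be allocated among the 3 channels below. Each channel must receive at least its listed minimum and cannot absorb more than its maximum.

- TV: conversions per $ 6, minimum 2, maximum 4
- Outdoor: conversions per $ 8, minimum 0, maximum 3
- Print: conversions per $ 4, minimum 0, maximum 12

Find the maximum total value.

42

Meeting every minimum uses 2+0+0 = 2 $, leaving 4.
Rank by conversions per $: Outdoor 8 > TV 6 > Print 4.
Give Outdoor 3 more to hit its cap of 3 ; 1 left.
Only 1 left; TV takes them to reach 3.
Total = 6×3 + 8×3 = 42.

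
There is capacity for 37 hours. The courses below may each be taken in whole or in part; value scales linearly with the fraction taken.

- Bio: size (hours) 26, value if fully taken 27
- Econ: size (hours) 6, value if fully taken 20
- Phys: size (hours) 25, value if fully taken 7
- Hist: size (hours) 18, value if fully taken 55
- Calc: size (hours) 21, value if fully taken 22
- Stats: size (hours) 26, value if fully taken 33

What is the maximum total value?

Sort by value density: Econ 20/6≈3.33, Hist 55/18≈3.06, Stats 33/26≈1.27, Calc 22/21≈1.05, Bio 27/26≈1.04, Phys 7/25≈0.28.
Econ: take in full, 6 hours for value 20 → 31 left.
Take all of Hist (18 hours, value 55) → 13 hours left.
Fill the last 13 hours with part of Stats: 13/26 of it earns 16.5.
Total value = 91.5.

91.5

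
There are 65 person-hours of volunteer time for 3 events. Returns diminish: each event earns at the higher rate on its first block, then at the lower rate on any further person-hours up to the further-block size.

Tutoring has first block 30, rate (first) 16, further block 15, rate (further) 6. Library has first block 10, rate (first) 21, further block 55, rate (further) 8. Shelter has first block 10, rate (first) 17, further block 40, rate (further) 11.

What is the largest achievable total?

1025

Rank every tier by rate: Library/T1 21 > Shelter/T1 17 > Tutoring/T1 16 > Shelter/T2 11 > Library/T2 8 > Tutoring/T2 6.
Library T1 at 21: fill all 10 ; 55 left.
Fill Shelter T1 block (10 at 17) ; 45 left.
Fill Tutoring T1 block (30 at 16) ; 15 left.
Shelter/T2: +15 of 40 at 11; pool empty.
Total = 21×10 + 17×10 + 16×30 + 11×15 = 1025.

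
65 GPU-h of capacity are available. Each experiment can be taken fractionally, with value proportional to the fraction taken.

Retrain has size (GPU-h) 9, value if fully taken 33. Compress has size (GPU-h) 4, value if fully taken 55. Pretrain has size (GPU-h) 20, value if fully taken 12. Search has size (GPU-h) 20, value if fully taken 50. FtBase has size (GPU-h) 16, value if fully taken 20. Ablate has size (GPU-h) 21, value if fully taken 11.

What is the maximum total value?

167.6

Sort by value density: Compress 55/4≈13.8, Retrain 33/9≈3.67, Search 50/20≈2.5, FtBase 20/16≈1.25, Pretrain 12/20≈0.6, Ablate 11/21≈0.524.
All 4 GPU-h of Compress fit (value 55) → 61 remain.
Take all of Retrain (9 GPU-h, value 33) → 52 GPU-h left.
Take all of Search (20 GPU-h, value 50) → 32 GPU-h left.
Take all of FtBase (16 GPU-h, value 20) → 16 GPU-h left.
Only 16 GPU-h remain; take 16/20 of Pretrain for value 12×16/20 = 9.6.
Total value = 167.6.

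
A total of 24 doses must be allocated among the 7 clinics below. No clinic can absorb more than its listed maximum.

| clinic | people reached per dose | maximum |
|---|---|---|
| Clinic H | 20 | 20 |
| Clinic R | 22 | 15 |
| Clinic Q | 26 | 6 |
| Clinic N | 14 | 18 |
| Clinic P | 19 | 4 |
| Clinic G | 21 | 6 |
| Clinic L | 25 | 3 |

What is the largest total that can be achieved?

561

Rank by people reached per dose: Clinic Q 26 > Clinic L 25 > Clinic R 22 > Clinic G 21 > Clinic H 20 > Clinic P 19 > Clinic N 14.
Give Clinic Q 6 to hit its cap of 6 ; 18 left.
Give Clinic L 3 to hit its cap of 3 ; 15 left.
Clinic R takes 15 to reach its cap of 15 ; 0 left.
Total = 22×15 + 26×6 + 25×3 = 561.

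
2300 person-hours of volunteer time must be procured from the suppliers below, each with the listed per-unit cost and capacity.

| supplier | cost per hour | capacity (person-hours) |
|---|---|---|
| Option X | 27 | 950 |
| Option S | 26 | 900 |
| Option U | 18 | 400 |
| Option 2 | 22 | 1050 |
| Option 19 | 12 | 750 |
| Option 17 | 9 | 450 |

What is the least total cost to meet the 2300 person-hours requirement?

35650

Cheapest first:
Option 17 at 9: take all 450 person-hours ; 1850 still needed.
Take 750 from Option 19 at 12 ; need 1100 more.
Take 400 from Option U at 18 ; need 700 more.
Option 2 at 22: take 700 of its 1050 ; requirement met.
Option S, Option X: unused.
Cost = 450×9 + 750×12 + 400×18 + 700×22 = 35650.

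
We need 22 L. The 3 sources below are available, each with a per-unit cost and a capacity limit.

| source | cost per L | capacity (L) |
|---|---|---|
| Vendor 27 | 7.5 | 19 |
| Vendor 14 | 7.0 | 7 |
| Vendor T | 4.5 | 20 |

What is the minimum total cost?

Fill from the cheapest source first.
Take 20 from Vendor T at 4.5 ; need 2 more.
Vendor 14 (7.0): take the remaining 2 ; done.
Vendor 27: unused.
Cost = 20×4.5 + 2×7.0 = 104.

104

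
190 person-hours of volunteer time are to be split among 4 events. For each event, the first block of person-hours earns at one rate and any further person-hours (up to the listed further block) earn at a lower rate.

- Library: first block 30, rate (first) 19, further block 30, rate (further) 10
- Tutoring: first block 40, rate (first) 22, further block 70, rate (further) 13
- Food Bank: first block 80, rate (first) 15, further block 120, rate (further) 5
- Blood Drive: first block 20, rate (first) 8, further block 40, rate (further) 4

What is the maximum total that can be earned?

Order all 8 blocks by rate: Tutoring/T1 22 > Library/T1 19 > Food Bank/T1 15 > Tutoring/T2 13 > Library/T2 10 > Blood Drive/T1 8 > Food Bank/T2 5 > Blood Drive/T2 4.
Tutoring T1 at 22: fill all 40 ; 150 left.
Library/T1 (19): +30 ; 120 left.
Fill Food Bank T1 block (80 at 15) ; 40 left.
Tutoring/T2: +40 of 70 at 13; pool empty.
Total = 22×40 + 19×30 + 15×80 + 13×40 = 3170.

3170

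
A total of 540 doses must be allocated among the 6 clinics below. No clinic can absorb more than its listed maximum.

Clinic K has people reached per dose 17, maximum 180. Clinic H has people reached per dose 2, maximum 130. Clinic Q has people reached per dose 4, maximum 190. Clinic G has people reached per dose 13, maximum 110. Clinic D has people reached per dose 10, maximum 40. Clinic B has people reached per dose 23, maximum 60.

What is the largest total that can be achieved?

Rank by people reached per dose: Clinic B 23 > Clinic K 17 > Clinic G 13 > Clinic D 10 > Clinic Q 4 > Clinic H 2.
Clinic B takes 60 to reach its cap of 60 — 480 left.
Clinic K takes 180 to reach its cap of 180 — 300 left.
Clinic G takes 110 to reach its cap of 110 — 190 left.
Clinic D takes 40 to reach its cap of 40 — 150 left.
Clinic Q: +150 (room for 190) → 150. Pool exhausted.
Total = 17×180 + 4×150 + 13×110 + 10×40 + 23×60 = 6870.

6870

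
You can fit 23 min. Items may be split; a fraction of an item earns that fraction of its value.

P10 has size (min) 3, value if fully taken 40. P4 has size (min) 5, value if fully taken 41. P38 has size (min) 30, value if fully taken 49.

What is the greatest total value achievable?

Best value per unit of size first: P10 40/3≈13.3, P4 41/5≈8.2, P38 49/30≈1.63.
Take all of P10 (3 min, value 40) — 20 min left.
All 5 min of P4 fit (value 41) — 15 remain.
Fill the last 15 min with part of P38: 15/30 of it earns 24.5.
Total value = 105.5.

105.5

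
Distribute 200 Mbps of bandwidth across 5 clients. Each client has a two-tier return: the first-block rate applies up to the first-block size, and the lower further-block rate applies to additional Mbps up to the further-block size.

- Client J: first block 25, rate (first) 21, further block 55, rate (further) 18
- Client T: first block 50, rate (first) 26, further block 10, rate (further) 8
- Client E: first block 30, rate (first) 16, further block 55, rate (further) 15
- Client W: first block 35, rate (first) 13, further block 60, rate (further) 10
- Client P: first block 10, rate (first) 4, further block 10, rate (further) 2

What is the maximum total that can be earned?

3895

Order all 10 blocks by rate: Client T/tier1 26 > Client J/tier1 21 > Client J/tier2 18 > Client E/tier1 16 > Client E/tier2 15 > Client W/tier1 13 > Client W/tier2 10 > Client T/tier2 8 > Client P/tier1 4 > Client P/tier2 2.
Fill Client T tier1 block (50 at 26) — 150 left.
Client J tier1 at 21: fill all 25 — 125 left.
Client J tier2 at 18: fill all 55 — 70 left.
Client E/tier1 (16): +30 — 40 left.
Client E/tier2: +40 of 55 at 15; pool empty.
Total = 26×50 + 21×25 + 18×55 + 16×30 + 15×40 = 3895.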